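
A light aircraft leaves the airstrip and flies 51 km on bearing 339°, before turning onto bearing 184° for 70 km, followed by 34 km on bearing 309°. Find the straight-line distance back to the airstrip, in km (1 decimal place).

49.6 km

Leg 1 (339°, 51 km): east 51 sin 339° = -18.28, north 51 cos 339° = 47.61
Leg 2 (184°, 70 km): east 70 sin 184° = -4.88, north 70 cos 184° = -69.83
Leg 3 (309°, 34 km): east 34 sin 309° = -26.42, north 34 cos 309° = 21.40
Net: -49.58 east, -0.82 north. Distance = √((-49.58)² + (-0.82)²) = 49.589 km.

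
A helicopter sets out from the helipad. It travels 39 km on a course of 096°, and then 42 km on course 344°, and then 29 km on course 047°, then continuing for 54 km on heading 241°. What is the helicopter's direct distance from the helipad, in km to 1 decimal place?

29.9 km

Leg 1 (096°, 39 km): east 39 sin 96° = 38.79, north 39 cos 96° = -4.08
Leg 2 (344°, 42 km): east 42 sin 344° = -11.58, north 42 cos 344° = 40.37
Leg 3 (047°, 29 km): east 29 sin 47° = 21.21, north 29 cos 47° = 19.78
Leg 4 (241°, 54 km): east 54 sin 241° = -47.23, north 54 cos 241° = -26.18
Net: 1.19 east, 29.89 north. Distance = √((1.19)² + (29.89)²) = 29.918 km.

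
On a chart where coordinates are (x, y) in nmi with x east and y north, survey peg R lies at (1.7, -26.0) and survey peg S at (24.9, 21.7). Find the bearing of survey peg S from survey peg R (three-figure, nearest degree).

026°

Δeast = 24.9 − 1.7 = 23.20; Δnorth = 21.7 − -26.0 = 47.70.
Bearing = atan2(Δeast, Δnorth) mod 360° = 25.94° ≈ 026°.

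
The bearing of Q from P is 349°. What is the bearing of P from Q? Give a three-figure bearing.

Back-bearing = 349° − 180° = 169°.

169°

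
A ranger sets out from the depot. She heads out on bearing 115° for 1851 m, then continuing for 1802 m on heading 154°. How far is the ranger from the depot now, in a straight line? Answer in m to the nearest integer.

3444 m

Leg 1 (115°, 1851 m): east 1851 sin 115° = 1677.58, north 1851 cos 115° = -782.27
Leg 2 (154°, 1802 m): east 1802 sin 154° = 789.94, north 1802 cos 154° = -1619.63
Net: 2467.52 east, -2401.89 north. Distance = √((2467.52)² + (-2401.89)²) = 3443.508 m.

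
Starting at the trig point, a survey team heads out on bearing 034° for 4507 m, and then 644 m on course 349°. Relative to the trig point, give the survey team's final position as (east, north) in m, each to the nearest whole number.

Leg 1 (034°, 4507 m): east 4507 sin 34° = 2520.28, north 4507 cos 34° = 3736.47
Leg 2 (349°, 644 m): east 644 sin 349° = -122.88, north 644 cos 349° = 632.17
Summing: 2397.40 m east, 4368.64 m north → (2397, 4369).

(2397, 4369)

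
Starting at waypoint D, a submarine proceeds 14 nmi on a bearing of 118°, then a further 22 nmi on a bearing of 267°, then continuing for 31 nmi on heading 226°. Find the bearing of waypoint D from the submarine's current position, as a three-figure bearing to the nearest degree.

047°

Leg 1 (118°, 14 nmi): east 14 sin 118° = 12.36, north 14 cos 118° = -6.57
Leg 2 (267°, 22 nmi): east 22 sin 267° = -21.97, north 22 cos 267° = -1.15
Leg 3 (226°, 31 nmi): east 31 sin 226° = -22.30, north 31 cos 226° = -21.53
Net displacement: -31.91 east, -29.26 north. Direction back to start is (31.91, 29.26): bearing = atan2(31.91, 29.26) mod 360° = 47.48° ≈ 047°.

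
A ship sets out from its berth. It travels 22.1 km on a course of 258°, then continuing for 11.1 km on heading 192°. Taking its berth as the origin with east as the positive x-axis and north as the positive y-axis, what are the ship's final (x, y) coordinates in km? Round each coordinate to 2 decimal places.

Leg 1 (258°, 22.1 km): east 22.1 sin 258° = -21.62, north 22.1 cos 258° = -4.59
Leg 2 (192°, 11.1 km): east 11.1 sin 192° = -2.31, north 11.1 cos 192° = -10.86
Summing: -23.92 km east, -15.45 km north → (-23.92, -15.45).

(-23.92, -15.45)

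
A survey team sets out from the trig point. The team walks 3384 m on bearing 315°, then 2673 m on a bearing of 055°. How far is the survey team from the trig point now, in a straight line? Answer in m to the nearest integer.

Leg 1 (315°, 3384 m): east 3384 sin 315° = -2392.85, north 3384 cos 315° = 2392.85
Leg 2 (055°, 2673 m): east 2673 sin 55° = 2189.59, north 2673 cos 55° = 1533.17
Net: -203.26 east, 3926.02 north. Distance = √((-203.26)² + (3926.02)²) = 3931.277 m.

3931 m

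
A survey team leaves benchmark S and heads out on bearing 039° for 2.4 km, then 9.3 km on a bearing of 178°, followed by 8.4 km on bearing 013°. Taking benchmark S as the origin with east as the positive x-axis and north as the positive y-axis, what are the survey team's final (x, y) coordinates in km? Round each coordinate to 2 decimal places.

(3.72, 0.76)

Leg 1 (039°, 2.4 km): east 2.4 sin 39° = 1.51, north 2.4 cos 39° = 1.87
Leg 2 (178°, 9.3 km): east 9.3 sin 178° = 0.32, north 9.3 cos 178° = -9.29
Leg 3 (013°, 8.4 km): east 8.4 sin 13° = 1.89, north 8.4 cos 13° = 8.18
Summing: 3.72 km east, 0.76 km north → (3.72, 0.76).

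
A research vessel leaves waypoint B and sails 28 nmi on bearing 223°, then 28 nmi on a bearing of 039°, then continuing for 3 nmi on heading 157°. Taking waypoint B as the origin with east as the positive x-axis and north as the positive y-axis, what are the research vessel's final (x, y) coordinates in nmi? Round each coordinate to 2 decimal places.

Leg 1 (223°, 28 nmi): east 28 sin 223° = -19.10, north 28 cos 223° = -20.48
Leg 2 (039°, 28 nmi): east 28 sin 39° = 17.62, north 28 cos 39° = 21.76
Leg 3 (157°, 3 nmi): east 3 sin 157° = 1.17, north 3 cos 157° = -2.76
Summing: -0.30 nmi east, -1.48 nmi north → (-0.30, -1.48).

(-0.30, -1.48)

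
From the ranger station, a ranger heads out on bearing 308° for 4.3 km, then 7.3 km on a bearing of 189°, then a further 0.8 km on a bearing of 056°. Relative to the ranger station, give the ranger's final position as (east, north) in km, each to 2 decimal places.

(-3.87, -4.12)

Leg 1 (308°, 4.3 km): east 4.3 sin 308° = -3.39, north 4.3 cos 308° = 2.65
Leg 2 (189°, 7.3 km): east 7.3 sin 189° = -1.14, north 7.3 cos 189° = -7.21
Leg 3 (056°, 0.8 km): east 0.8 sin 56° = 0.66, north 0.8 cos 56° = 0.45
Summing: -3.87 km east, -4.12 km north → (-3.87, -4.12).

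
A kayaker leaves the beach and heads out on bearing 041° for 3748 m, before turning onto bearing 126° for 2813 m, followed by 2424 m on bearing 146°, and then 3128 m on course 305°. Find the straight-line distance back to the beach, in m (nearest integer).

Leg 1 (041°, 3748 m): east 3748 sin 41° = 2458.91, north 3748 cos 41° = 2828.65
Leg 2 (126°, 2813 m): east 2813 sin 126° = 2275.76, north 2813 cos 126° = -1653.44
Leg 3 (146°, 2424 m): east 2424 sin 146° = 1355.48, north 2424 cos 146° = -2009.59
Leg 4 (305°, 3128 m): east 3128 sin 305° = -2562.31, north 3128 cos 305° = 1794.15
Net: 3527.85 east, 959.77 north. Distance = √((3527.85)² + (959.77)²) = 3656.075 m.

3656 m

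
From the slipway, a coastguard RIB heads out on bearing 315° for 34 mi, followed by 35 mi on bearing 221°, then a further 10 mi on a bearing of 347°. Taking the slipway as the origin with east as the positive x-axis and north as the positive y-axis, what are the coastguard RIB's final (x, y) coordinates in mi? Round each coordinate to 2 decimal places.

(-49.25, 7.37)

Leg 1 (315°, 34 mi): east 34 sin 315° = -24.04, north 34 cos 315° = 24.04
Leg 2 (221°, 35 mi): east 35 sin 221° = -22.96, north 35 cos 221° = -26.41
Leg 3 (347°, 10 mi): east 10 sin 347° = -2.25, north 10 cos 347° = 9.74
Summing: -49.25 mi east, 7.37 mi north → (-49.25, 7.37).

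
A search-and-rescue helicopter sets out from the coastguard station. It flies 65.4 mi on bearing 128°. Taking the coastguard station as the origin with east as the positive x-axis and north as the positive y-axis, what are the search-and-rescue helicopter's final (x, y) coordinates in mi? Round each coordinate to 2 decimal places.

Leg 1 (128°, 65.4 mi): east 65.4 sin 128° = 51.54, north 65.4 cos 128° = -40.26
Summing: 51.54 mi east, -40.26 mi north → (51.54, -40.26).

(51.54, -40.26)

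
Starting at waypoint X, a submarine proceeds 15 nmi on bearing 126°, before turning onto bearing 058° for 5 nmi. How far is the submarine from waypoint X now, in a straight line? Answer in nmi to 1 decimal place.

17.5 nmi

Leg 1 (126°, 15 nmi): east 15 sin 126° = 12.14, north 15 cos 126° = -8.82
Leg 2 (058°, 5 nmi): east 5 sin 58° = 4.24, north 5 cos 58° = 2.65
Net: 16.38 east, -6.17 north. Distance = √((16.38)² + (-6.17)²) = 17.498 nmi.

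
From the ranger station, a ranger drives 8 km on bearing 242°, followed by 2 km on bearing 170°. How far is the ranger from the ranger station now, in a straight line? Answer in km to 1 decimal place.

Leg 1 (242°, 8 km): east 8 sin 242° = -7.06, north 8 cos 242° = -3.76
Leg 2 (170°, 2 km): east 2 sin 170° = 0.35, north 2 cos 170° = -1.97
Net: -6.72 east, -5.73 north. Distance = √((-6.72)² + (-5.73)²) = 8.825 km.

8.8 km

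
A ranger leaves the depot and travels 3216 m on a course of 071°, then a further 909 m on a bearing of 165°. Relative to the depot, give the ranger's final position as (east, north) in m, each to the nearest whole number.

(3276, 169)

Leg 1 (071°, 3216 m): east 3216 sin 71° = 3040.79, north 3216 cos 71° = 1047.03
Leg 2 (165°, 909 m): east 909 sin 165° = 235.27, north 909 cos 165° = -878.03
Summing: 3276.05 m east, 169.00 m north → (3276, 169).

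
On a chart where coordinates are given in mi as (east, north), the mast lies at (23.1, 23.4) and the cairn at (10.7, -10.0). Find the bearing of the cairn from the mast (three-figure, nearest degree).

200°

Δeast = 10.7 − 23.1 = -12.40; Δnorth = -10.0 − 23.4 = -33.40.
Bearing = atan2(Δeast, Δnorth) mod 360° = 200.37° ≈ 200°.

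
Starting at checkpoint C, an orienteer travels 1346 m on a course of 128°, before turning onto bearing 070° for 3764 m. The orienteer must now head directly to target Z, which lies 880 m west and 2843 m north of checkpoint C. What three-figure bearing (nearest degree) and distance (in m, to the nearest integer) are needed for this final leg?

Leg 1 (128°, 1346 m): east 1346 sin 128° = 1060.66, north 1346 cos 128° = -828.68
Leg 2 (070°, 3764 m): east 3764 sin 70° = 3537.00, north 3764 cos 70° = 1287.36
Current position: (4597.67, 458.68). Target: (-880, 2843). Remaining: Δeast = -5477.67, Δnorth = 2384.32.
Bearing = atan2(-5477.67, 2384.32) mod 360° = 293.52°; distance = √((-5477.67)² + (2384.32)²) = 5974.093 m.

294°, 5974 m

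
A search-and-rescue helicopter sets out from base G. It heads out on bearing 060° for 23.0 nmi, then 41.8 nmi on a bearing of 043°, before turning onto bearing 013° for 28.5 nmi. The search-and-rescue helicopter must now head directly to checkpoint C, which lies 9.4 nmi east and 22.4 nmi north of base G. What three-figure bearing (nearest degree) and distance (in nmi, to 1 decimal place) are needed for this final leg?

224°, 65.7 nmi

Leg 1 (060°, 23.0 nmi): east 23.0 sin 60° = 19.92, north 23.0 cos 60° = 11.50
Leg 2 (043°, 41.8 nmi): east 41.8 sin 43° = 28.51, north 41.8 cos 43° = 30.57
Leg 3 (013°, 28.5 nmi): east 28.5 sin 13° = 6.41, north 28.5 cos 13° = 27.77
Current position: (54.84, 69.84). Target: (9.4, 22.4). Remaining: Δeast = -45.44, Δnorth = -47.44.
Bearing = atan2(-45.44, -47.44) mod 360° = 223.76°; distance = √((-45.44)² + (-47.44)²) = 65.689 nmi.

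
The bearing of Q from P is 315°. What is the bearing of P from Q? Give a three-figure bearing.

Back-bearing = 315° − 180° = 135°.

135°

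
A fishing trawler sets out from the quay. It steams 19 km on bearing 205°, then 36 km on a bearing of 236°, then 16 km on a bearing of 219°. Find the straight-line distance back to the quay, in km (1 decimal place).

Leg 1 (205°, 19 km): east 19 sin 205° = -8.03, north 19 cos 205° = -17.22
Leg 2 (236°, 36 km): east 36 sin 236° = -29.85, north 36 cos 236° = -20.13
Leg 3 (219°, 16 km): east 16 sin 219° = -10.07, north 16 cos 219° = -12.43
Net: -47.94 east, -49.79 north. Distance = √((-47.94)² + (-49.79)²) = 69.117 km.

69.1 km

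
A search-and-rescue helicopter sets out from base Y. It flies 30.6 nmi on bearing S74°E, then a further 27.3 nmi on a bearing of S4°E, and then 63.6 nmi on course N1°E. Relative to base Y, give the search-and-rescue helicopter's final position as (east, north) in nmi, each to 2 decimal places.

(32.43, 27.92)

Leg 1 (S74°E, 30.6 nmi): east 30.6 sin 106° = 29.41, north 30.6 cos 106° = -8.43
Leg 2 (S4°E, 27.3 nmi): east 27.3 sin 176° = 1.90, north 27.3 cos 176° = -27.23
Leg 3 (N1°E, 63.6 nmi): east 63.6 sin 1° = 1.11, north 63.6 cos 1° = 63.59
Summing: 32.43 nmi east, 27.92 nmi north → (32.43, 27.92).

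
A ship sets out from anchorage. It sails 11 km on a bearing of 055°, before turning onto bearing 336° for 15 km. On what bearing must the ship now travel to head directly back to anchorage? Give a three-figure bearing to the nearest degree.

Leg 1 (055°, 11 km): east 11 sin 55° = 9.01, north 11 cos 55° = 6.31
Leg 2 (336°, 15 km): east 15 sin 336° = -6.10, north 15 cos 336° = 13.70
Net displacement: 2.91 east, 20.01 north. Direction back to start is (-2.91, -20.01): bearing = atan2(-2.91, -20.01) mod 360° = 188.27° ≈ 188°.

188°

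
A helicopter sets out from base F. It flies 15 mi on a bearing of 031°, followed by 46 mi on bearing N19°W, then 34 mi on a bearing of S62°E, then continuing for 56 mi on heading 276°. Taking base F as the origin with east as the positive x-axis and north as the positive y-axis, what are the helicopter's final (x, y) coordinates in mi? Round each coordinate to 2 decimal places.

Leg 1 (031°, 15 mi): east 15 sin 31° = 7.73, north 15 cos 31° = 12.86
Leg 2 (N19°W, 46 mi): east 46 sin 341° = -14.98, north 46 cos 341° = 43.49
Leg 3 (S62°E, 34 mi): east 34 sin 118° = 30.02, north 34 cos 118° = -15.96
Leg 4 (276°, 56 mi): east 56 sin 276° = -55.69, north 56 cos 276° = 5.85
Summing: -32.92 mi east, 46.24 mi north → (-32.92, 46.24).

(-32.92, 46.24)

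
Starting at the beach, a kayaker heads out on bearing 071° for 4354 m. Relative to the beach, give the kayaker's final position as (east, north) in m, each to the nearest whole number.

(4117, 1418)

Leg 1 (071°, 4354 m): east 4354 sin 71° = 4116.79, north 4354 cos 71° = 1417.52
Summing: 4116.79 m east, 1417.52 m north → (4117, 1418).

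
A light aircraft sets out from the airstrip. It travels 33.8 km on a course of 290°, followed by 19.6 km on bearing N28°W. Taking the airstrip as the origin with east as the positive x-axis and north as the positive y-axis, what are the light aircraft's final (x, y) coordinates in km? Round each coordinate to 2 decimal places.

Leg 1 (290°, 33.8 km): east 33.8 sin 290° = -31.76, north 33.8 cos 290° = 11.56
Leg 2 (N28°W, 19.6 km): east 19.6 sin 332° = -9.20, north 19.6 cos 332° = 17.31
Summing: -40.96 km east, 28.87 km north → (-40.96, 28.87).

(-40.96, 28.87)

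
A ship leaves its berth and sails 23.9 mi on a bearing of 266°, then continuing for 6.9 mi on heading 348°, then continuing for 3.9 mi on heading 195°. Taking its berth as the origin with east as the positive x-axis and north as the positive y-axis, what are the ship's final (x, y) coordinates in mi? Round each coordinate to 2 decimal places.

(-26.29, 1.31)

Leg 1 (266°, 23.9 mi): east 23.9 sin 266° = -23.84, north 23.9 cos 266° = -1.67
Leg 2 (348°, 6.9 mi): east 6.9 sin 348° = -1.43, north 6.9 cos 348° = 6.75
Leg 3 (195°, 3.9 mi): east 3.9 sin 195° = -1.01, north 3.9 cos 195° = -3.77
Summing: -26.29 mi east, 1.31 mi north → (-26.29, 1.31).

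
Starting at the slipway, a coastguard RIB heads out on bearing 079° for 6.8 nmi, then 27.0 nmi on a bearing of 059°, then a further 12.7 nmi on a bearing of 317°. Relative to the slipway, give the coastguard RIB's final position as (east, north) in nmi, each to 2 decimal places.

(21.16, 24.49)

Leg 1 (079°, 6.8 nmi): east 6.8 sin 79° = 6.68, north 6.8 cos 79° = 1.30
Leg 2 (059°, 27.0 nmi): east 27.0 sin 59° = 23.14, north 27.0 cos 59° = 13.91
Leg 3 (317°, 12.7 nmi): east 12.7 sin 317° = -8.66, north 12.7 cos 317° = 9.29
Summing: 21.16 nmi east, 24.49 nmi north → (21.16, 24.49).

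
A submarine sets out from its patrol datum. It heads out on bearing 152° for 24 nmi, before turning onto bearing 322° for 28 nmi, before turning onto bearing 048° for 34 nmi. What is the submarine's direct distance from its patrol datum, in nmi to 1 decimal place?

30.5 nmi

Leg 1 (152°, 24 nmi): east 24 sin 152° = 11.27, north 24 cos 152° = -21.19
Leg 2 (322°, 28 nmi): east 28 sin 322° = -17.24, north 28 cos 322° = 22.06
Leg 3 (048°, 34 nmi): east 34 sin 48° = 25.27, north 34 cos 48° = 22.75
Net: 19.30 east, 23.62 north. Distance = √((19.30)² + (23.62)²) = 30.503 nmi.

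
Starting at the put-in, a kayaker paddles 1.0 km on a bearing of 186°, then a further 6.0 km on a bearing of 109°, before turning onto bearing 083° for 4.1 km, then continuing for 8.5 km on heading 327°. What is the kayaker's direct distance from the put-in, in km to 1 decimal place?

Leg 1 (186°, 1.0 km): east 1.0 sin 186° = -0.10, north 1.0 cos 186° = -0.99
Leg 2 (109°, 6.0 km): east 6.0 sin 109° = 5.67, north 6.0 cos 109° = -1.95
Leg 3 (083°, 4.1 km): east 4.1 sin 83° = 4.07, north 4.1 cos 83° = 0.50
Leg 4 (327°, 8.5 km): east 8.5 sin 327° = -4.63, north 8.5 cos 327° = 7.13
Net: 5.01 east, 4.68 north. Distance = √((5.01)² + (4.68)²) = 6.855 km.

6.9 km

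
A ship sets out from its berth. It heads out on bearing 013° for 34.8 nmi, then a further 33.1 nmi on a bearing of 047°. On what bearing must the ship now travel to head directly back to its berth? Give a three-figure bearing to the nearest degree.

210°

Leg 1 (013°, 34.8 nmi): east 34.8 sin 13° = 7.83, north 34.8 cos 13° = 33.91
Leg 2 (047°, 33.1 nmi): east 33.1 sin 47° = 24.21, north 33.1 cos 47° = 22.57
Net displacement: 32.04 east, 56.48 north. Direction back to start is (-32.04, -56.48): bearing = atan2(-32.04, -56.48) mod 360° = 209.56° ≈ 210°.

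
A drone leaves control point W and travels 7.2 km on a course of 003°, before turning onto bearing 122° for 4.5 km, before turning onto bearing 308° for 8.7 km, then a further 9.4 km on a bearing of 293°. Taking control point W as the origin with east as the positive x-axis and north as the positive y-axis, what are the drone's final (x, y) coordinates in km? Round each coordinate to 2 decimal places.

Leg 1 (003°, 7.2 km): east 7.2 sin 3° = 0.38, north 7.2 cos 3° = 7.19
Leg 2 (122°, 4.5 km): east 4.5 sin 122° = 3.82, north 4.5 cos 122° = -2.38
Leg 3 (308°, 8.7 km): east 8.7 sin 308° = -6.86, north 8.7 cos 308° = 5.36
Leg 4 (293°, 9.4 km): east 9.4 sin 293° = -8.65, north 9.4 cos 293° = 3.67
Summing: -11.32 km east, 13.83 km north → (-11.32, 13.83).

(-11.32, 13.83)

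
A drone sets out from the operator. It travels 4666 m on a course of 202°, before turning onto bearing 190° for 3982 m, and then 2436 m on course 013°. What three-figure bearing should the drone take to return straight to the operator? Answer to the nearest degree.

018°

Leg 1 (202°, 4666 m): east 4666 sin 202° = -1747.91, north 4666 cos 202° = -4326.24
Leg 2 (190°, 3982 m): east 3982 sin 190° = -691.47, north 3982 cos 190° = -3921.50
Leg 3 (013°, 2436 m): east 2436 sin 13° = 547.98, north 2436 cos 13° = 2373.57
Net displacement: -1891.40 east, -5874.18 north. Direction back to start is (1891.40, 5874.18): bearing = atan2(1891.40, 5874.18) mod 360° = 17.85° ≈ 018°.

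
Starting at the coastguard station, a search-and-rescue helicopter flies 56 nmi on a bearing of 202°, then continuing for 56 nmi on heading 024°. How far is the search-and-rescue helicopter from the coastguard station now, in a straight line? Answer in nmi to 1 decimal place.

Leg 1 (202°, 56 nmi): east 56 sin 202° = -20.98, north 56 cos 202° = -51.92
Leg 2 (024°, 56 nmi): east 56 sin 24° = 22.78, north 56 cos 24° = 51.16
Net: 1.80 east, -0.76 north. Distance = √((1.80)² + (-0.76)²) = 1.955 nmi.

2.0 nmi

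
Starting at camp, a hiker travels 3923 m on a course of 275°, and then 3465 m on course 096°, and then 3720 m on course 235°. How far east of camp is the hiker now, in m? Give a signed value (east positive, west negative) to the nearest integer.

-3509 m

Leg 1 (275°, 3923 m): east 3923 sin 275° = -3908.07, north 3923 cos 275° = 341.91
Leg 2 (096°, 3465 m): east 3465 sin 96° = 3446.02, north 3465 cos 96° = -362.19
Leg 3 (235°, 3720 m): east 3720 sin 235° = -3047.25, north 3720 cos 235° = -2133.70
Net east component: -3509.30 m.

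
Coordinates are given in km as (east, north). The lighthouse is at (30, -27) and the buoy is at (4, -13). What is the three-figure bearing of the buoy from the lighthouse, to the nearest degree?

298°

Δeast = 4 − 30 = -26.00; Δnorth = -13 − -27 = 14.00.
Bearing = atan2(Δeast, Δnorth) mod 360° = 298.30° ≈ 298°.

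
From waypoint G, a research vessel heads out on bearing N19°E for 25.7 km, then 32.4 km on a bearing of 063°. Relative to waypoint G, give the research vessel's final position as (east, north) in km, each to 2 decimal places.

(37.24, 39.01)

Leg 1 (N19°E, 25.7 km): east 25.7 sin 19° = 8.37, north 25.7 cos 19° = 24.30
Leg 2 (063°, 32.4 km): east 32.4 sin 63° = 28.87, north 32.4 cos 63° = 14.71
Summing: 37.24 km east, 39.01 km north → (37.24, 39.01).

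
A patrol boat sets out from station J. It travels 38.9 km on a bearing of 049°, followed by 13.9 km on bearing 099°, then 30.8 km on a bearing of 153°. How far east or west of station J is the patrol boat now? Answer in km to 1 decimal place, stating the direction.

Leg 1 (049°, 38.9 km): east 38.9 sin 49° = 29.36, north 38.9 cos 49° = 25.52
Leg 2 (099°, 13.9 km): east 13.9 sin 99° = 13.73, north 13.9 cos 99° = -2.17
Leg 3 (153°, 30.8 km): east 30.8 sin 153° = 13.98, north 30.8 cos 153° = -27.44
Net east component: 57.07 km.

57.1 km east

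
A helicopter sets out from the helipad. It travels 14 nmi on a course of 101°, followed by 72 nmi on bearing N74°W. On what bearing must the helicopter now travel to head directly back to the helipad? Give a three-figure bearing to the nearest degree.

107°

Leg 1 (101°, 14 nmi): east 14 sin 101° = 13.74, north 14 cos 101° = -2.67
Leg 2 (N74°W, 72 nmi): east 72 sin 286° = -69.21, north 72 cos 286° = 19.85
Net displacement: -55.47 east, 17.17 north. Direction back to start is (55.47, -17.17): bearing = atan2(55.47, -17.17) mod 360° = 107.20° ≈ 107°.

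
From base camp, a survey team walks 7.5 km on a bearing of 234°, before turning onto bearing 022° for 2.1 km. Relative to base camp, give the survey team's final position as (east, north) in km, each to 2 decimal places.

(-5.28, -2.46)

Leg 1 (234°, 7.5 km): east 7.5 sin 234° = -6.07, north 7.5 cos 234° = -4.41
Leg 2 (022°, 2.1 km): east 2.1 sin 22° = 0.79, north 2.1 cos 22° = 1.95
Summing: -5.28 km east, -2.46 km north → (-5.28, -2.46).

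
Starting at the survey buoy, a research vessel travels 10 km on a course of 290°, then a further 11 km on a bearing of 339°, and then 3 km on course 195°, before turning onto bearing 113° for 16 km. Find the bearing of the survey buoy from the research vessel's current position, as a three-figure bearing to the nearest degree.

188°

Leg 1 (290°, 10 km): east 10 sin 290° = -9.40, north 10 cos 290° = 3.42
Leg 2 (339°, 11 km): east 11 sin 339° = -3.94, north 11 cos 339° = 10.27
Leg 3 (195°, 3 km): east 3 sin 195° = -0.78, north 3 cos 195° = -2.90
Leg 4 (113°, 16 km): east 16 sin 113° = 14.73, north 16 cos 113° = -6.25
Net displacement: 0.61 east, 4.54 north. Direction back to start is (-0.61, -4.54): bearing = atan2(-0.61, -4.54) mod 360° = 187.69° ≈ 188°.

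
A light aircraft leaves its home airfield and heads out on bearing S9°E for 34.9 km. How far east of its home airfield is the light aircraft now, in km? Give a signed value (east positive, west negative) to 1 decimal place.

Leg 1 (S9°E, 34.9 km): east 34.9 sin 171° = 5.46, north 34.9 cos 171° = -34.47
Net east component: 5.46 km.

5.5 km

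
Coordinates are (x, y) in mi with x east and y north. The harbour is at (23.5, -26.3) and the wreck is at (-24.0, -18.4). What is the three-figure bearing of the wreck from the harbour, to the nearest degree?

279°

Δeast = -24.0 − 23.5 = -47.50; Δnorth = -18.4 − -26.3 = 7.90.
Bearing = atan2(Δeast, Δnorth) mod 360° = 279.44° ≈ 279°.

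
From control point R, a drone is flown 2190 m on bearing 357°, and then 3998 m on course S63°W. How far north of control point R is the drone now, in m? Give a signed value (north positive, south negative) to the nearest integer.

Leg 1 (357°, 2190 m): east 2190 sin 357° = -114.62, north 2190 cos 357° = 2187.00
Leg 2 (S63°W, 3998 m): east 3998 sin 243° = -3562.24, north 3998 cos 243° = -1815.05
Net north component: 371.94 m.

372 m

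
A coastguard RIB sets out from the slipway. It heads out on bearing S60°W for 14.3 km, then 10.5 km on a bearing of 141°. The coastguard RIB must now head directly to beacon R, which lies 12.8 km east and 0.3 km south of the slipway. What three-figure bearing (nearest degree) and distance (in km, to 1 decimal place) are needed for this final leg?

Leg 1 (S60°W, 14.3 km): east 14.3 sin 240° = -12.38, north 14.3 cos 240° = -7.15
Leg 2 (141°, 10.5 km): east 10.5 sin 141° = 6.61, north 10.5 cos 141° = -8.16
Current position: (-5.78, -15.31). Target: (12.8, -0.3). Remaining: Δeast = 18.58, Δnorth = 15.01.
Bearing = atan2(18.58, 15.01) mod 360° = 51.06°; distance = √((18.58)² + (15.01)²) = 23.883 km.

051°, 23.9 km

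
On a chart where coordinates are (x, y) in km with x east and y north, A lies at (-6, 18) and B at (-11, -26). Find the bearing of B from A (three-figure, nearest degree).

186°

Δeast = -11 − -6 = -5.00; Δnorth = -26 − 18 = -44.00.
Bearing = atan2(Δeast, Δnorth) mod 360° = 186.48° ≈ 186°.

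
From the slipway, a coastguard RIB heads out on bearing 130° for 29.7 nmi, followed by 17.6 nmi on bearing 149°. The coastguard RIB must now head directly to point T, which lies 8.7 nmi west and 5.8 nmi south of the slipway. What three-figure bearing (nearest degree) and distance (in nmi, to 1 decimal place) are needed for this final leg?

305°, 49.5 nmi

Leg 1 (130°, 29.7 nmi): east 29.7 sin 130° = 22.75, north 29.7 cos 130° = -19.09
Leg 2 (149°, 17.6 nmi): east 17.6 sin 149° = 9.06, north 17.6 cos 149° = -15.09
Current position: (31.82, -34.18). Target: (-8.7, -5.8). Remaining: Δeast = -40.52, Δnorth = 28.38.
Bearing = atan2(-40.52, 28.38) mod 360° = 305.01°; distance = √((-40.52)² + (28.38)²) = 49.465 nmi.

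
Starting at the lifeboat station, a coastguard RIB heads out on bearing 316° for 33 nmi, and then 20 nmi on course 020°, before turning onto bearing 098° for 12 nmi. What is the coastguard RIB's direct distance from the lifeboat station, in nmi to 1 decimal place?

Leg 1 (316°, 33 nmi): east 33 sin 316° = -22.92, north 33 cos 316° = 23.74
Leg 2 (020°, 20 nmi): east 20 sin 20° = 6.84, north 20 cos 20° = 18.79
Leg 3 (098°, 12 nmi): east 12 sin 98° = 11.88, north 12 cos 98° = -1.67
Net: -4.20 east, 40.86 north. Distance = √((-4.20)² + (40.86)²) = 41.077 nmi.

41.1 nmi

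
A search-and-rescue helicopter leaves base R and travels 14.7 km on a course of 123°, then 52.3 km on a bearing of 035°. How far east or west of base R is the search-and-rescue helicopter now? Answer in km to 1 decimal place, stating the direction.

42.3 km east

Leg 1 (123°, 14.7 km): east 14.7 sin 123° = 12.33, north 14.7 cos 123° = -8.01
Leg 2 (035°, 52.3 km): east 52.3 sin 35° = 30.00, north 52.3 cos 35° = 42.84
Net east component: 42.33 km.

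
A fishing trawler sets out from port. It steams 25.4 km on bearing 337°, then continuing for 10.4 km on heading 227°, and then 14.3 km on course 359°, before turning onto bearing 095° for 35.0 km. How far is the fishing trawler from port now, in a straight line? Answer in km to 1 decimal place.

Leg 1 (337°, 25.4 km): east 25.4 sin 337° = -9.92, north 25.4 cos 337° = 23.38
Leg 2 (227°, 10.4 km): east 10.4 sin 227° = -7.61, north 10.4 cos 227° = -7.09
Leg 3 (359°, 14.3 km): east 14.3 sin 359° = -0.25, north 14.3 cos 359° = 14.30
Leg 4 (095°, 35.0 km): east 35.0 sin 95° = 34.87, north 35.0 cos 95° = -3.05
Net: 17.09 east, 27.54 north. Distance = √((17.09)² + (27.54)²) = 32.406 km.

32.4 km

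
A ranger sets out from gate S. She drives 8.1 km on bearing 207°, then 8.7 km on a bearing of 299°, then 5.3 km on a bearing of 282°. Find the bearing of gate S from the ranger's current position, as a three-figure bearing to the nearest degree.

083°

Leg 1 (207°, 8.1 km): east 8.1 sin 207° = -3.68, north 8.1 cos 207° = -7.22
Leg 2 (299°, 8.7 km): east 8.7 sin 299° = -7.61, north 8.7 cos 299° = 4.22
Leg 3 (282°, 5.3 km): east 5.3 sin 282° = -5.18, north 5.3 cos 282° = 1.10
Net displacement: -16.47 east, -1.90 north. Direction back to start is (16.47, 1.90): bearing = atan2(16.47, 1.90) mod 360° = 83.43° ≈ 083°.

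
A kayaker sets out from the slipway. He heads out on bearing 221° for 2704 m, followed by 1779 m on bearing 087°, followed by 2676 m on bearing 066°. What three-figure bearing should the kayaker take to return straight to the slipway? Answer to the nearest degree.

Leg 1 (221°, 2704 m): east 2704 sin 221° = -1773.98, north 2704 cos 221° = -2040.73
Leg 2 (087°, 1779 m): east 1779 sin 87° = 1776.56, north 1779 cos 87° = 93.11
Leg 3 (066°, 2676 m): east 2676 sin 66° = 2444.65, north 2676 cos 66° = 1088.43
Net displacement: 2447.23 east, -859.20 north. Direction back to start is (-2447.23, 859.20): bearing = atan2(-2447.23, 859.20) mod 360° = 289.35° ≈ 289°.

289°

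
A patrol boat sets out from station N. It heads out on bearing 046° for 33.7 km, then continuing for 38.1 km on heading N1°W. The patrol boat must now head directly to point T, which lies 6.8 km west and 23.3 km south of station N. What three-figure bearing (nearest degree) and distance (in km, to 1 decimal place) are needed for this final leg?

Leg 1 (046°, 33.7 km): east 33.7 sin 46° = 24.24, north 33.7 cos 46° = 23.41
Leg 2 (N1°W, 38.1 km): east 38.1 sin 359° = -0.66, north 38.1 cos 359° = 38.09
Current position: (23.58, 61.50). Target: (-6.8, -23.3). Remaining: Δeast = -30.38, Δnorth = -84.80.
Bearing = atan2(-30.38, -84.80) mod 360° = 199.71°; distance = √((-30.38)² + (-84.80)²) = 90.081 km.

200°, 90.1 km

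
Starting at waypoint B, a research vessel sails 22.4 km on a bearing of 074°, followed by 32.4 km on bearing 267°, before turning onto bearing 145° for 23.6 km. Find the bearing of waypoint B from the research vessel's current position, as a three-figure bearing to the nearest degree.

350°

Leg 1 (074°, 22.4 km): east 22.4 sin 74° = 21.53, north 22.4 cos 74° = 6.17
Leg 2 (267°, 32.4 km): east 32.4 sin 267° = -32.36, north 32.4 cos 267° = -1.70
Leg 3 (145°, 23.6 km): east 23.6 sin 145° = 13.54, north 23.6 cos 145° = -19.33
Net displacement: 2.71 east, -14.85 north. Direction back to start is (-2.71, 14.85): bearing = atan2(-2.71, 14.85) mod 360° = 349.65° ≈ 350°.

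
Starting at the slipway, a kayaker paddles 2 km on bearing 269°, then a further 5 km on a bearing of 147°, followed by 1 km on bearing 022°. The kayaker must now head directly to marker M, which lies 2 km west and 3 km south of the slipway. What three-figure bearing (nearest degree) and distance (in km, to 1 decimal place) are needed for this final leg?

Leg 1 (269°, 2 km): east 2 sin 269° = -2.00, north 2 cos 269° = -0.03
Leg 2 (147°, 5 km): east 5 sin 147° = 2.72, north 5 cos 147° = -4.19
Leg 3 (022°, 1 km): east 1 sin 22° = 0.37, north 1 cos 22° = 0.93
Current position: (1.10, -3.30). Target: (-2, -3). Remaining: Δeast = -3.10, Δnorth = 0.30.
Bearing = atan2(-3.10, 0.30) mod 360° = 275.55°; distance = √((-3.10)² + (0.30)²) = 3.113 km.

276°, 3.1 km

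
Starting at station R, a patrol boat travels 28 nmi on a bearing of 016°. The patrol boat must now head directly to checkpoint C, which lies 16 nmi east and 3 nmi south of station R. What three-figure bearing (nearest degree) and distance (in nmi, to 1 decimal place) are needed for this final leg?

165°, 31.0 nmi

Leg 1 (016°, 28 nmi): east 28 sin 16° = 7.72, north 28 cos 16° = 26.92
Current position: (7.72, 26.92). Target: (16, -3). Remaining: Δeast = 8.28, Δnorth = -29.92.
Bearing = atan2(8.28, -29.92) mod 360° = 164.53°; distance = √((8.28)² + (-29.92)²) = 31.041 nmi.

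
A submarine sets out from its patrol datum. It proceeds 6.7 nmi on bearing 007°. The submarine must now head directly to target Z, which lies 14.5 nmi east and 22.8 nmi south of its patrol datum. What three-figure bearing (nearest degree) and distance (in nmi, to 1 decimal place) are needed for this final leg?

155°, 32.5 nmi

Leg 1 (007°, 6.7 nmi): east 6.7 sin 7° = 0.82, north 6.7 cos 7° = 6.65
Current position: (0.82, 6.65). Target: (14.5, -22.8). Remaining: Δeast = 13.68, Δnorth = -29.45.
Bearing = atan2(13.68, -29.45) mod 360° = 155.08°; distance = √((13.68)² + (-29.45)²) = 32.474 nmi.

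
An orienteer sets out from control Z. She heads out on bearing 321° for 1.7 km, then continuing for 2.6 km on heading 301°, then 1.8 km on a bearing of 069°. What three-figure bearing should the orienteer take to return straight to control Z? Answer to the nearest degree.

154°

Leg 1 (321°, 1.7 km): east 1.7 sin 321° = -1.07, north 1.7 cos 321° = 1.32
Leg 2 (301°, 2.6 km): east 2.6 sin 301° = -2.23, north 2.6 cos 301° = 1.34
Leg 3 (069°, 1.8 km): east 1.8 sin 69° = 1.68, north 1.8 cos 69° = 0.65
Net displacement: -1.62 east, 3.31 north. Direction back to start is (1.62, -3.31): bearing = atan2(1.62, -3.31) mod 360° = 153.92° ≈ 154°.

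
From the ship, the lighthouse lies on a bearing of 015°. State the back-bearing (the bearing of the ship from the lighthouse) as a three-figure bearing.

195°

Back-bearing = 015° + 180° = 195°.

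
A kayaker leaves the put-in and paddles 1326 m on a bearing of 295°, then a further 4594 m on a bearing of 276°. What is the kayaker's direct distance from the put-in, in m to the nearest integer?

Leg 1 (295°, 1326 m): east 1326 sin 295° = -1201.76, north 1326 cos 295° = 560.39
Leg 2 (276°, 4594 m): east 4594 sin 276° = -4568.83, north 4594 cos 276° = 480.20
Net: -5770.60 east, 1040.60 north. Distance = √((-5770.60)² + (1040.60)²) = 5863.671 m.

5864 m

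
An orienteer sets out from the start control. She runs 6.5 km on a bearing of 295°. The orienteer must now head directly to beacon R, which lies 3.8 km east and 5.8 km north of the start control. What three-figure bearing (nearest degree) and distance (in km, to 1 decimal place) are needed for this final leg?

Leg 1 (295°, 6.5 km): east 6.5 sin 295° = -5.89, north 6.5 cos 295° = 2.75
Current position: (-5.89, 2.75). Target: (3.8, 5.8). Remaining: Δeast = 9.69, Δnorth = 3.05.
Bearing = atan2(9.69, 3.05) mod 360° = 72.51°; distance = √((9.69)² + (3.05)²) = 10.161 km.

073°, 10.2 km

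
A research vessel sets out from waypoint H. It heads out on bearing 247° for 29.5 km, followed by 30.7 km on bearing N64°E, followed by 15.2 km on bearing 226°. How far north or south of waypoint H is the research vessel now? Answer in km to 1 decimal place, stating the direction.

Leg 1 (247°, 29.5 km): east 29.5 sin 247° = -27.15, north 29.5 cos 247° = -11.53
Leg 2 (N64°E, 30.7 km): east 30.7 sin 64° = 27.59, north 30.7 cos 64° = 13.46
Leg 3 (226°, 15.2 km): east 15.2 sin 226° = -10.93, north 15.2 cos 226° = -10.56
Net north component: -8.63 km.

8.6 km south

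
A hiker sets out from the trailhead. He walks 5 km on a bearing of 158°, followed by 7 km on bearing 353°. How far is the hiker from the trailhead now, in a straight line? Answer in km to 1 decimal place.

Leg 1 (158°, 5 km): east 5 sin 158° = 1.87, north 5 cos 158° = -4.64
Leg 2 (353°, 7 km): east 7 sin 353° = -0.85, north 7 cos 353° = 6.95
Net: 1.02 east, 2.31 north. Distance = √((1.02)² + (2.31)²) = 2.527 km.

2.5 km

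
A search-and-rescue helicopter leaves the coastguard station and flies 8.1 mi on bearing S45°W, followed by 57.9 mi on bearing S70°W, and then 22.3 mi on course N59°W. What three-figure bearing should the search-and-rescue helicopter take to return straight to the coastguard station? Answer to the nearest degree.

080°

Leg 1 (S45°W, 8.1 mi): east 8.1 sin 225° = -5.73, north 8.1 cos 225° = -5.73
Leg 2 (S70°W, 57.9 mi): east 57.9 sin 250° = -54.41, north 57.9 cos 250° = -19.80
Leg 3 (N59°W, 22.3 mi): east 22.3 sin 301° = -19.11, north 22.3 cos 301° = 11.49
Net displacement: -79.25 east, -14.05 north. Direction back to start is (79.25, 14.05): bearing = atan2(79.25, 14.05) mod 360° = 79.95° ≈ 080°.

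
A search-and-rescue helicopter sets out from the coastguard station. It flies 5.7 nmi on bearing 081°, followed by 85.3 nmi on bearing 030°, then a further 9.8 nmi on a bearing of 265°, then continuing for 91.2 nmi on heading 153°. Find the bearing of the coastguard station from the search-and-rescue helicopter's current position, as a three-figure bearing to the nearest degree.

Leg 1 (081°, 5.7 nmi): east 5.7 sin 81° = 5.63, north 5.7 cos 81° = 0.89
Leg 2 (030°, 85.3 nmi): east 85.3 sin 30° = 42.65, north 85.3 cos 30° = 73.87
Leg 3 (265°, 9.8 nmi): east 9.8 sin 265° = -9.76, north 9.8 cos 265° = -0.85
Leg 4 (153°, 91.2 nmi): east 91.2 sin 153° = 41.40, north 91.2 cos 153° = -81.26
Net displacement: 79.92 east, -7.35 north. Direction back to start is (-79.92, 7.35): bearing = atan2(-79.92, 7.35) mod 360° = 275.25° ≈ 275°.

275°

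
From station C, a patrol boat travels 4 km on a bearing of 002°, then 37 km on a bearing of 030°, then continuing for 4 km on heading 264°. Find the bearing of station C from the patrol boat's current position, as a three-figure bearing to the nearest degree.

Leg 1 (002°, 4 km): east 4 sin 2° = 0.14, north 4 cos 2° = 4.00
Leg 2 (030°, 37 km): east 37 sin 30° = 18.50, north 37 cos 30° = 32.04
Leg 3 (264°, 4 km): east 4 sin 264° = -3.98, north 4 cos 264° = -0.42
Net displacement: 14.66 east, 35.62 north. Direction back to start is (-14.66, -35.62): bearing = atan2(-14.66, -35.62) mod 360° = 202.37° ≈ 202°.

202°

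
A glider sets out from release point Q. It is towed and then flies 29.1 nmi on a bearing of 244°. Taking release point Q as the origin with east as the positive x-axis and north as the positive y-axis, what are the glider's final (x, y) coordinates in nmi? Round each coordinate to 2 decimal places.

(-26.15, -12.76)

Leg 1 (244°, 29.1 nmi): east 29.1 sin 244° = -26.15, north 29.1 cos 244° = -12.76
Summing: -26.15 nmi east, -12.76 nmi north → (-26.15, -12.76).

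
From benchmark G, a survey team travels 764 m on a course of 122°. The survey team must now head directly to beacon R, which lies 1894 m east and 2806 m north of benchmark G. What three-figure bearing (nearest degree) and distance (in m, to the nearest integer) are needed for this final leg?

Leg 1 (122°, 764 m): east 764 sin 122° = 647.91, north 764 cos 122° = -404.86
Current position: (647.91, -404.86). Target: (1894, 2806). Remaining: Δeast = 1246.09, Δnorth = 3210.86.
Bearing = atan2(1246.09, 3210.86) mod 360° = 21.21°; distance = √((1246.09)² + (3210.86)²) = 3444.177 m.

021°, 3444 m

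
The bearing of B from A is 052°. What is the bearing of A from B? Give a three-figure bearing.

232°

Back-bearing = 052° + 180° = 232°.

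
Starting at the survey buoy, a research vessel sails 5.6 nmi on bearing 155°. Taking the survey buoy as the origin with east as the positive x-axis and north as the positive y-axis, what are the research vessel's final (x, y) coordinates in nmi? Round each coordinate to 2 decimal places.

(2.37, -5.08)

Leg 1 (155°, 5.6 nmi): east 5.6 sin 155° = 2.37, north 5.6 cos 155° = -5.08
Summing: 2.37 nmi east, -5.08 nmi north → (2.37, -5.08).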